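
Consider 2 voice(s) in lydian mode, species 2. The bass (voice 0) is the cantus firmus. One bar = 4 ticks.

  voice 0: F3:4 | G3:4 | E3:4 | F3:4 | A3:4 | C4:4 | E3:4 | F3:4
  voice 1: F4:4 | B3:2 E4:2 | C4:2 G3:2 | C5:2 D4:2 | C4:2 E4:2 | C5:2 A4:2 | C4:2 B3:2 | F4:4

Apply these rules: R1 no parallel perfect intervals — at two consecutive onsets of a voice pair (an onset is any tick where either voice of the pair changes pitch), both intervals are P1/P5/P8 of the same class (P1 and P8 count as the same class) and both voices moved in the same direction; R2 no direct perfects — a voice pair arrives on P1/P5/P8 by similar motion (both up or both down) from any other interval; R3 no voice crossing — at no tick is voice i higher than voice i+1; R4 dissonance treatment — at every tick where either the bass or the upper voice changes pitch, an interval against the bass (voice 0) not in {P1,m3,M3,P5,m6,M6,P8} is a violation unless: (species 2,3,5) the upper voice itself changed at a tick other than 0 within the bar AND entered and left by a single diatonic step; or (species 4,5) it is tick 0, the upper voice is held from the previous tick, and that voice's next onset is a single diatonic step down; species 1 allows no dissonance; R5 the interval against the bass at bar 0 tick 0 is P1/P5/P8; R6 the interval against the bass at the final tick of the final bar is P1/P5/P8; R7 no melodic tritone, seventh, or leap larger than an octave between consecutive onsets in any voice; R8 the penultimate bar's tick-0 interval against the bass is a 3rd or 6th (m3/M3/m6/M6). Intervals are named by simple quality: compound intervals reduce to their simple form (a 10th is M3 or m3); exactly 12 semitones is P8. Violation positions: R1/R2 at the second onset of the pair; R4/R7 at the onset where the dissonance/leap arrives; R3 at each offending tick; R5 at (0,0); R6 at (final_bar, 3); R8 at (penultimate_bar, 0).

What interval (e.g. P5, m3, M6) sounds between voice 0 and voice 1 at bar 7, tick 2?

voice 0=F3 voice 1=F4 -> P8

P8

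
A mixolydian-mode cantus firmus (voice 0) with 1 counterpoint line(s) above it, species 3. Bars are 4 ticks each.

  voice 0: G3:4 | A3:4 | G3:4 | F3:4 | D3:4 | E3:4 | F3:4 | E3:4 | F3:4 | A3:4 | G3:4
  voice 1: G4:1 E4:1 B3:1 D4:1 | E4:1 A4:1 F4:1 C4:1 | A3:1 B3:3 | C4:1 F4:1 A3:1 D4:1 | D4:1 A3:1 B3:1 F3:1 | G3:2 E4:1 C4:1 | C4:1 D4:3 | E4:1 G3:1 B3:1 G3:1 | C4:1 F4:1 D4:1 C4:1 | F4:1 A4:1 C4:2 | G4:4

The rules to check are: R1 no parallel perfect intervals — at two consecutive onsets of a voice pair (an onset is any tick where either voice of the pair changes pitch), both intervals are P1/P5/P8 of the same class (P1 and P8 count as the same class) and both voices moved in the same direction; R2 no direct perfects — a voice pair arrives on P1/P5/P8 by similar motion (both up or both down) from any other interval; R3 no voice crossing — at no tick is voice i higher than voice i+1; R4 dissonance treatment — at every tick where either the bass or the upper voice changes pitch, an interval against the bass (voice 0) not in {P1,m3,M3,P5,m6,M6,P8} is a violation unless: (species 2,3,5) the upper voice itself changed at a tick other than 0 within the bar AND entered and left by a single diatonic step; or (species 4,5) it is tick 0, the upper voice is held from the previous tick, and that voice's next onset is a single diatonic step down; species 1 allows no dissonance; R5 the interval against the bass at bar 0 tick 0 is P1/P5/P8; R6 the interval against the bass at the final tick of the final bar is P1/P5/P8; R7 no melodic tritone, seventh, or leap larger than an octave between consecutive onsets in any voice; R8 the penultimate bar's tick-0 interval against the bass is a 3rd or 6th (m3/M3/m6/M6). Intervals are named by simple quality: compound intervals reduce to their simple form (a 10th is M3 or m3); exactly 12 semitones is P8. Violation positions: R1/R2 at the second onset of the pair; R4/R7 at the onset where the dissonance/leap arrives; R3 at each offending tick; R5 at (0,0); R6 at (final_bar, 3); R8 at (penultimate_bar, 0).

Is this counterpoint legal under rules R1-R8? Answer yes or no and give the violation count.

bar 0: v0=G3 v1=G4 (P8)
bar 1: v0=A3 v1=E4 (P5)
bar 2: v0=G3 v1=A3 (M2)
bar 3: v0=F3 v1=C4 (P5)
bar 4: v0=D3 v1=D4 (P8)
bar 5: v0=E3 v1=G3 (m3)
bar 6: v0=F3 v1=C4 (P5)
bar 7: v0=E3 v1=E4 (P8)
bar 8: v0=F3 v1=C4 (P5)
bar 9: v0=A3 v1=F4 (m6)
bar 10: v0=G3 v1=G4 (P8)
  R1 @ bar1.0: G3/D4 P5 -> A3/E4 P5 similar
  R4 @ bar2.0: G3/A3 M2 untreated
  R7 @ bar4.3: B3->F3 leap 6st
  R2 @ bar8.0: E3/G3 m3 -> F3/C4 P5 similar

No (4 violations)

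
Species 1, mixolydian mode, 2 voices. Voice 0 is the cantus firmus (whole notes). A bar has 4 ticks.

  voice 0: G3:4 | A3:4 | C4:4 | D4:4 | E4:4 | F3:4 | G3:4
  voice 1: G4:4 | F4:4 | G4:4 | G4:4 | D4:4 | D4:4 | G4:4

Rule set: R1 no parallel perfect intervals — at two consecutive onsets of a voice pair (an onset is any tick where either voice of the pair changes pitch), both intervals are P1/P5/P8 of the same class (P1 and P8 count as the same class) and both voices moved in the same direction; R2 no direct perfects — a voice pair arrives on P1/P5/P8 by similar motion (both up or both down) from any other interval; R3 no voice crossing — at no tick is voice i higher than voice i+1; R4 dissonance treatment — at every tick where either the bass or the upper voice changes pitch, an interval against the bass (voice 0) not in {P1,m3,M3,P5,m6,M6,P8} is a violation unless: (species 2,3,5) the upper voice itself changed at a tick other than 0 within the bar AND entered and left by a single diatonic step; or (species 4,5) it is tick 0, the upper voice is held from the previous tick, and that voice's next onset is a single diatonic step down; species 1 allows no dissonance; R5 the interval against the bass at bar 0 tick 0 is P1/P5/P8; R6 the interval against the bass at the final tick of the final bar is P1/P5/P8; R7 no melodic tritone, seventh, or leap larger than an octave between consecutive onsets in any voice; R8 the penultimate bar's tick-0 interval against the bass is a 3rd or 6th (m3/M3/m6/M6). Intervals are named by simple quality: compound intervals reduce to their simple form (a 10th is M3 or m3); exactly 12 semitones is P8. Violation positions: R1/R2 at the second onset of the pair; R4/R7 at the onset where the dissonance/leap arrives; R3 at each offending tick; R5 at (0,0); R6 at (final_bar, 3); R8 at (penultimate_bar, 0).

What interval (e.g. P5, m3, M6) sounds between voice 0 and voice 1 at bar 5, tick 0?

voice 0=F3 voice 1=D4 -> M6

M6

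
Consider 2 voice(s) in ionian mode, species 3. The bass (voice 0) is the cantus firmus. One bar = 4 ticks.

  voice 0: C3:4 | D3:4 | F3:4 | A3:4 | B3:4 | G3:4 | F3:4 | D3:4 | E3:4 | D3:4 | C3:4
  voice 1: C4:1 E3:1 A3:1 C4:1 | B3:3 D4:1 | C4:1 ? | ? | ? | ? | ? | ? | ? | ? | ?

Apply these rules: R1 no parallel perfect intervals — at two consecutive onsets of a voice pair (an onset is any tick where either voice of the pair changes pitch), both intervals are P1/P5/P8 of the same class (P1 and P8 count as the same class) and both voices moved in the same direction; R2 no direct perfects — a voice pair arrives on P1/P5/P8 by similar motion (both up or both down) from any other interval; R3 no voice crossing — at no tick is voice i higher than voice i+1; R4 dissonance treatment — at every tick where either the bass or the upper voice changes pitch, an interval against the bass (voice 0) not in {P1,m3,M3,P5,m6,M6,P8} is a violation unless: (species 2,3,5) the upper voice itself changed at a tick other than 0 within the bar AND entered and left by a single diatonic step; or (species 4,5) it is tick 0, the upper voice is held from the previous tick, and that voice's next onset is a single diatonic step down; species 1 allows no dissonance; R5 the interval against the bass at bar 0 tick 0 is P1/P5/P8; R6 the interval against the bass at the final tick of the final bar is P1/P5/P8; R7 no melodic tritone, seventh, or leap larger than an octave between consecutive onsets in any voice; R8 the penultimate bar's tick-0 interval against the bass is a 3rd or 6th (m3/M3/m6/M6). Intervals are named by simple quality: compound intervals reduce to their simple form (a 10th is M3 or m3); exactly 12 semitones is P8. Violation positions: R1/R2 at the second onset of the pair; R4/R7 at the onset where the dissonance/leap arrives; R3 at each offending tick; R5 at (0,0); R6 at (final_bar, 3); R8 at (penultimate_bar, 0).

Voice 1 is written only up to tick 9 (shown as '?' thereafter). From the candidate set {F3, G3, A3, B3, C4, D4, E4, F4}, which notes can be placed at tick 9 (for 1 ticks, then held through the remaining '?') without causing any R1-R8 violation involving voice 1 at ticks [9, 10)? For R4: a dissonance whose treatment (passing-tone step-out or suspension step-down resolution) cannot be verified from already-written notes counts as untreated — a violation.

F3: legal
G3: violates R4
A3: legal
B3: violates R4
C4: legal
D4: legal
E4: violates R4
F4: legal

{A3, C4, D4, F3, F4}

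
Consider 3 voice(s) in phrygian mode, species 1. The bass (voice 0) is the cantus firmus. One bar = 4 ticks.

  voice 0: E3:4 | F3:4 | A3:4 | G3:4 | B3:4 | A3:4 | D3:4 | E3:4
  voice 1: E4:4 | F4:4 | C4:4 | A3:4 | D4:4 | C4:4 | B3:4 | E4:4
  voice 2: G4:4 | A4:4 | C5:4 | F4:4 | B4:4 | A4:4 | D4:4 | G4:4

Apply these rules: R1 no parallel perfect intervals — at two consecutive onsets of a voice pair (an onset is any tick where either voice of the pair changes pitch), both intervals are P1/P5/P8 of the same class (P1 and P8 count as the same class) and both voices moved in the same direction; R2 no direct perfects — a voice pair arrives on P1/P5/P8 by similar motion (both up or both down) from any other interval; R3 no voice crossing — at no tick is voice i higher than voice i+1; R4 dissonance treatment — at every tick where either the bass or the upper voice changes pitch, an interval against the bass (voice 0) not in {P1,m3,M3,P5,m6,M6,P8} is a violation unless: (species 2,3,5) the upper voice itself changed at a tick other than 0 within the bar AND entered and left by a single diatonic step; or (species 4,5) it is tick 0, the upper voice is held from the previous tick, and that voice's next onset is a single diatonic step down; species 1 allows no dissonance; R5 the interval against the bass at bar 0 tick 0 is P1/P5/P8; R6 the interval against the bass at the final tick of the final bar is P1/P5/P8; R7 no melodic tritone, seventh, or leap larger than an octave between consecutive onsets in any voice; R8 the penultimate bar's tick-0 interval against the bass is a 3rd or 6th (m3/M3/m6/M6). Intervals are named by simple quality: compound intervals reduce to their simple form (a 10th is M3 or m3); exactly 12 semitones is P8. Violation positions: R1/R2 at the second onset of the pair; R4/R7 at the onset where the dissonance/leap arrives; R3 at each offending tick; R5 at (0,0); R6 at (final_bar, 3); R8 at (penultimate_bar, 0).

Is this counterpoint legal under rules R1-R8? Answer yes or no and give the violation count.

No (11 violations)

bar 0: v0=E3 v1=E4 v2=G4 (m3)
bar 1: v0=F3 v1=F4 v2=A4 (M3)
bar 2: v0=A3 v1=C4 v2=C5 (m3)
bar 3: v0=G3 v1=A3 v2=F4 (m7)
bar 4: v0=B3 v1=D4 v2=B4 (P8)
bar 5: v0=A3 v1=C4 v2=A4 (P8)
bar 6: v0=D3 v1=B3 v2=D4 (P8)
bar 7: v0=E3 v1=E4 v2=G4 (m3)
  R5 @ bar0.0: opens on m3
  R1 @ bar1.0: E3/E4 P8 -> F3/F4 P8 similar
  R4 @ bar3.0: G3/A3 M2 untreated
  R4 @ bar3.0: G3/F4 m7 untreated
  R2 @ bar4.0: G3/F4 m7 -> B3/B4 P8 similar
  R7 @ bar4.0: F4->B4 leap 6st
  R1 @ bar5.0: B3/B4 P8 -> A3/A4 P8 similar
  R1 @ bar6.0: A3/A4 P8 -> D3/D4 P8 similar
  R8 @ bar6.0: penult P8 not 3rd/6th
  R2 @ bar7.0: D3/B3 M6 -> E3/E4 P8 similar
  R6 @ bar7.3: closes on m3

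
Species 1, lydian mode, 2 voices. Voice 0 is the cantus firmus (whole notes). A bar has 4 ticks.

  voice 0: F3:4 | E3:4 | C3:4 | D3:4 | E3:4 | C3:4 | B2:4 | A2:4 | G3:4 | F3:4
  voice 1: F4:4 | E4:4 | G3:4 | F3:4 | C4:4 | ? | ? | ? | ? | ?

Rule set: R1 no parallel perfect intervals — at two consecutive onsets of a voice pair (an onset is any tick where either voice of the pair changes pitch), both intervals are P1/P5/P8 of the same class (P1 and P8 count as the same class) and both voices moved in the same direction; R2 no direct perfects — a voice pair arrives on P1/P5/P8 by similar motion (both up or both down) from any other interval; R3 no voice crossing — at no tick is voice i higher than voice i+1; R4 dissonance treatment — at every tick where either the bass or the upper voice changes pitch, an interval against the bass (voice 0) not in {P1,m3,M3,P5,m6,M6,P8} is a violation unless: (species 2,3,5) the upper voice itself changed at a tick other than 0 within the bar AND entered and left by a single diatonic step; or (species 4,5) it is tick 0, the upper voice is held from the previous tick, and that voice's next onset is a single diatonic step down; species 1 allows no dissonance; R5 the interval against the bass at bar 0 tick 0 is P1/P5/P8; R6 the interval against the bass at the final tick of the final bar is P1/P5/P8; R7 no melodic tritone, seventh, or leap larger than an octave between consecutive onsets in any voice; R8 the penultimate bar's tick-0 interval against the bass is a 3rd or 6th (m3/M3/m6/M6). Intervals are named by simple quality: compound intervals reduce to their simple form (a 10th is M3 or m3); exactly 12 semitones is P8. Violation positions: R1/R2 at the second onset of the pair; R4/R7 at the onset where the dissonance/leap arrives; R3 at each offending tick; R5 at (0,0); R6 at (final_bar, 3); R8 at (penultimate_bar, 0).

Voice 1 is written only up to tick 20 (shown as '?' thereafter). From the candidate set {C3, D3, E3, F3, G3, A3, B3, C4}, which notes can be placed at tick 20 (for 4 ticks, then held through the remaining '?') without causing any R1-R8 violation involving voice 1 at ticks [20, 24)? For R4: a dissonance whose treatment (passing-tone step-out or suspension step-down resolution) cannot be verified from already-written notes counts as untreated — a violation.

C3: violates R2
D3: violates R4,R7
E3: legal
F3: violates R4
G3: violates R2
A3: legal
B3: violates R4
C4: legal

{A3, C4, E3}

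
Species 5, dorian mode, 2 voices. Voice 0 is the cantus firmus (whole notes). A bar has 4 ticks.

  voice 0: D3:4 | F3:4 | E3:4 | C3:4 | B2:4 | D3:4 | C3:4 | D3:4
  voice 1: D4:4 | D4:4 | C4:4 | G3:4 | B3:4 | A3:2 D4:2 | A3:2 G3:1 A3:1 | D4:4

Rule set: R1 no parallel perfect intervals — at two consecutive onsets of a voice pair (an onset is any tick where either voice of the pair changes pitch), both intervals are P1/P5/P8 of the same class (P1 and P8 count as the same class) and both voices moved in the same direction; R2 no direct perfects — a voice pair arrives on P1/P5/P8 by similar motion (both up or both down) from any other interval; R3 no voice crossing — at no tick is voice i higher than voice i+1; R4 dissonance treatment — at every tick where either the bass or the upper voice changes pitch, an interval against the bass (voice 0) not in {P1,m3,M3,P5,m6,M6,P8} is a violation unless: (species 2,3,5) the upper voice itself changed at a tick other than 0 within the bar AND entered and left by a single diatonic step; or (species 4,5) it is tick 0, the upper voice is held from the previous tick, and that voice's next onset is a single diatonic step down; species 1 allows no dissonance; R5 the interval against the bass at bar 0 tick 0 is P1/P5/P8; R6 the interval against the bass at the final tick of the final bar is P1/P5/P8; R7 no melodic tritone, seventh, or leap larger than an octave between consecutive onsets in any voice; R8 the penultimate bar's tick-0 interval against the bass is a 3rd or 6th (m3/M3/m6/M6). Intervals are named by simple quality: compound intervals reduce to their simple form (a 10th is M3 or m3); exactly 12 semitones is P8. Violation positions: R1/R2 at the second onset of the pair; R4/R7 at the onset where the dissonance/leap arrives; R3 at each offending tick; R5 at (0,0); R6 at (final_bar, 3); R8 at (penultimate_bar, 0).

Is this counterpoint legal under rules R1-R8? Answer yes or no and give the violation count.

No (2 violations)

bar 0: v0=D3 v1=D4 (P8)
bar 1: v0=F3 v1=D4 (M6)
bar 2: v0=E3 v1=C4 (m6)
bar 3: v0=C3 v1=G3 (P5)
bar 4: v0=B2 v1=B3 (P8)
bar 5: v0=D3 v1=A3 (P5)
bar 6: v0=C3 v1=A3 (M6)
bar 7: v0=D3 v1=D4 (P8)
  R2 @ bar3.0: E3/C4 m6 -> C3/G3 P5 similar
  R2 @ bar7.0: C3/A3 M6 -> D3/D4 P8 similar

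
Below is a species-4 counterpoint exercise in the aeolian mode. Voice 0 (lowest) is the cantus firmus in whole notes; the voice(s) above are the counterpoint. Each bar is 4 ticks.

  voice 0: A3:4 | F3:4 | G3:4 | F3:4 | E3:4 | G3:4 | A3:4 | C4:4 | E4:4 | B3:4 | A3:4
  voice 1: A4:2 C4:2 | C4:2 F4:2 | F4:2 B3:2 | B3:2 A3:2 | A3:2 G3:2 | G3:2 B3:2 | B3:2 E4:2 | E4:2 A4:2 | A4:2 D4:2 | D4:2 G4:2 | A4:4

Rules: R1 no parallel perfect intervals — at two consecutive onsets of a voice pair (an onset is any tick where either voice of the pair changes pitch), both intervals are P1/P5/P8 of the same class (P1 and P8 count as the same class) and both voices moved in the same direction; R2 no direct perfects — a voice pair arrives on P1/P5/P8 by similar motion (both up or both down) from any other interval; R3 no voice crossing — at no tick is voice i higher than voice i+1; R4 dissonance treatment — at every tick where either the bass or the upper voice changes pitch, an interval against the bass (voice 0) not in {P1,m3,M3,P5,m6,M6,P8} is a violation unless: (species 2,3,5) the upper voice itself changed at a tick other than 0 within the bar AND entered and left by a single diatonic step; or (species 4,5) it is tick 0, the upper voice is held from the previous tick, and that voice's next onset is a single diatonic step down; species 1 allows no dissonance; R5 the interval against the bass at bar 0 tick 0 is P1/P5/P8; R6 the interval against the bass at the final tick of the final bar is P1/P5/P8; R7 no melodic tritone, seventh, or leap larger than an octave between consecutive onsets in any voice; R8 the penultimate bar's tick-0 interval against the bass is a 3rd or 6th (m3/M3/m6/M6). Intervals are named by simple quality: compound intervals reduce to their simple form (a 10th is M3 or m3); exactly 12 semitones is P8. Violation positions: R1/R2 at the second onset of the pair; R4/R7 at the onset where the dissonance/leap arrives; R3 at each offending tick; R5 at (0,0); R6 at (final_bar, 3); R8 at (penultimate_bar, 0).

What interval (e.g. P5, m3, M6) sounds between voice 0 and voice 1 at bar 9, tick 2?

voice 0=B3 voice 1=G4 -> m6

m6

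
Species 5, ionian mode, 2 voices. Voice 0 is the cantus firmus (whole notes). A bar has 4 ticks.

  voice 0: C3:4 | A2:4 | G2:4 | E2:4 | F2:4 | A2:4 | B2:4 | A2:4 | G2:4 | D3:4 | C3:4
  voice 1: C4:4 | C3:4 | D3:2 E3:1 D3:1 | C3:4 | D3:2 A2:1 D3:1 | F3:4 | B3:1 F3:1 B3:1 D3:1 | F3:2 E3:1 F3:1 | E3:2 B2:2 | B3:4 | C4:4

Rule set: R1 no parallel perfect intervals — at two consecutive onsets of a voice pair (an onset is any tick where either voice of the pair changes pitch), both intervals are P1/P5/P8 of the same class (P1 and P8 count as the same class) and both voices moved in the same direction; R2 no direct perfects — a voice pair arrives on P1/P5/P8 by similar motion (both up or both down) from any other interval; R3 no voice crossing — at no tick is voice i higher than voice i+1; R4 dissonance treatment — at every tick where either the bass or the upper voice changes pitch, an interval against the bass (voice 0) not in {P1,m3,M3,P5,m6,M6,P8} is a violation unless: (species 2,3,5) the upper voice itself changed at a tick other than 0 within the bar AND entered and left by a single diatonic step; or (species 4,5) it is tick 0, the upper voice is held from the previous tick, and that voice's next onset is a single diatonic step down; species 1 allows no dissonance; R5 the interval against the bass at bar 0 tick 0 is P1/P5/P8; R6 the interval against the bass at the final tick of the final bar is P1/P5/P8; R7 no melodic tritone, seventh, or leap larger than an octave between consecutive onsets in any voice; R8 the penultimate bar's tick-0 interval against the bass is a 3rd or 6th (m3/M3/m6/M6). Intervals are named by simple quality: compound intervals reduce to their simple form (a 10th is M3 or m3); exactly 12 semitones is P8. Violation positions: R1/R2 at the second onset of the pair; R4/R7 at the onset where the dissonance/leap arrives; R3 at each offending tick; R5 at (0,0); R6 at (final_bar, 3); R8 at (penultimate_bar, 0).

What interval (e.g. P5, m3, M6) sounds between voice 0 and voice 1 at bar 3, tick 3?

voice 0=E2 voice 1=C3 -> m6

m6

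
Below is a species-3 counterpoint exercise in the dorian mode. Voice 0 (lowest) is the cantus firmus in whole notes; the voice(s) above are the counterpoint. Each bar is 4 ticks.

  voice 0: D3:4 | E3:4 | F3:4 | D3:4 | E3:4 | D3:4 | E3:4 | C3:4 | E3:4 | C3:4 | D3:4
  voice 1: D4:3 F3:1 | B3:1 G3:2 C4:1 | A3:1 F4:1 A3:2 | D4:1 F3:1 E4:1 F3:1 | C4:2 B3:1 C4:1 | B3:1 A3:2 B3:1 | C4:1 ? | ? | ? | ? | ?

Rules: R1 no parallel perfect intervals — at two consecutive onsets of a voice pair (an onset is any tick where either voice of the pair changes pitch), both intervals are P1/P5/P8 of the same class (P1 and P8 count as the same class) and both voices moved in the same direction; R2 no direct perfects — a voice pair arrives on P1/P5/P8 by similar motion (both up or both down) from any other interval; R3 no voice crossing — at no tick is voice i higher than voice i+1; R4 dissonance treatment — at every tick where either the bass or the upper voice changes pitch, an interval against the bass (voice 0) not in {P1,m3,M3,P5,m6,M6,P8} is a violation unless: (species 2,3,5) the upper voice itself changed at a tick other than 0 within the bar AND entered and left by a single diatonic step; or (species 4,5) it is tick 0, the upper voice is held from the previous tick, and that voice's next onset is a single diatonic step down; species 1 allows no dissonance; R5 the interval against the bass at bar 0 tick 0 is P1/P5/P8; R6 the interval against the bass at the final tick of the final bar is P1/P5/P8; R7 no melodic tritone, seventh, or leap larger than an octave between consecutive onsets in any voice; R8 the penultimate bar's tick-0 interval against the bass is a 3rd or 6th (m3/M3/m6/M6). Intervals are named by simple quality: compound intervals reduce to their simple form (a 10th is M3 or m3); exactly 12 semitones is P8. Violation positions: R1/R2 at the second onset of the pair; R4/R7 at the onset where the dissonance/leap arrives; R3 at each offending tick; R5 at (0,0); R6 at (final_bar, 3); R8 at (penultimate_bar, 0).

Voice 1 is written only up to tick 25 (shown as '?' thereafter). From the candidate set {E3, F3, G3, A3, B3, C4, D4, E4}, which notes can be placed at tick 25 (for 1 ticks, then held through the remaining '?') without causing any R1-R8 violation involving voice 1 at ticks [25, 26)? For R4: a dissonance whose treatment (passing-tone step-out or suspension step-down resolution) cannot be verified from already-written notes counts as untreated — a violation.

E3: legal
F3: violates R4
G3: legal
A3: violates R4
B3: legal
C4: legal
D4: violates R4
E4: legal

{B3, C4, E3, E4, G3}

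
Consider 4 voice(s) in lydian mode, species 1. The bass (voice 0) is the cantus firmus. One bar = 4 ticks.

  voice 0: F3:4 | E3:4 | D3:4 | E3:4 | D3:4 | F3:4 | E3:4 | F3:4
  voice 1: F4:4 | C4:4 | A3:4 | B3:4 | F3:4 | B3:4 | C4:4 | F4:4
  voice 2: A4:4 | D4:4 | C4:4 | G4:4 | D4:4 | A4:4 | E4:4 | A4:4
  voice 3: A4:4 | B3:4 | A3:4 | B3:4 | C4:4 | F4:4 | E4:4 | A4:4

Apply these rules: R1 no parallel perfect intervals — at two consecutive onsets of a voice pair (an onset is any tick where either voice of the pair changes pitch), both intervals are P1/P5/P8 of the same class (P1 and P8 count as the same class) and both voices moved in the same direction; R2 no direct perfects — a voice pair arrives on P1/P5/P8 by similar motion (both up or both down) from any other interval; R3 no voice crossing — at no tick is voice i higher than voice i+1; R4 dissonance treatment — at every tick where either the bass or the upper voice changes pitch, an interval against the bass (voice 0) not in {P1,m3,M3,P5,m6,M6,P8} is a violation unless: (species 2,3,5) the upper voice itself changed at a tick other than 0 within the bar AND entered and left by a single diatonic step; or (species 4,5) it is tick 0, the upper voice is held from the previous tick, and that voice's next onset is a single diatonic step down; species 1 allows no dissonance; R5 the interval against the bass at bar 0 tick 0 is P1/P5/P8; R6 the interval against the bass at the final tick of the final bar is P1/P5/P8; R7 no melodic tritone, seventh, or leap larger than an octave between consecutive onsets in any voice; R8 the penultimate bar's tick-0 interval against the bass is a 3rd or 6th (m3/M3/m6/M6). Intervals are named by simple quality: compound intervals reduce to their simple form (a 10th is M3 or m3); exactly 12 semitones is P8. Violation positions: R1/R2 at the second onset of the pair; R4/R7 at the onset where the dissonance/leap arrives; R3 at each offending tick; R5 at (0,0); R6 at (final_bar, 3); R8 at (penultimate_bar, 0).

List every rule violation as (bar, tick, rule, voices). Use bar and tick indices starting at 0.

bar 0: v0=F3 v1=F4 v2=A4 v3=A4 downbeat M3
bar 1: v0=E3 v1=C4 v2=D4 v3=B3 downbeat P5
bar 2: v0=D3 v1=A3 v2=C4 v3=A3 downbeat P5
bar 3: v0=E3 v1=B3 v2=G4 v3=B3 downbeat P5
bar 4: v0=D3 v1=F3 v2=D4 v3=C4 downbeat m7
bar 5: v0=F3 v1=B3 v2=A4 v3=F4 downbeat P8
bar 6: v0=E3 v1=C4 v2=E4 v3=E4 downbeat P8
bar 7: v0=F3 v1=F4 v2=A4 v3=A4 downbeat M3
  -> R5 @ bar 0 tick 0 v(0, 2): opens on M3
  -> R5 @ bar 0 tick 0 v(0, 3): opens on M3
  -> R2 @ bar 1 tick 0 v(0, 3): F3/A4 M3 -> E3/B3 P5 similar
  -> R3 @ bar 1 tick 0 v(2, 3): D4 above B3
  -> R4 @ bar 1 tick 0 v(0, 2): E3/D4 m7 untreated
  -> R7 @ bar 1 tick 0 v(3,): A4->B3 leap 10st
  -> R3 @ bar 1 tick 1 v(2, 3): D4 above B3
  -> R3 @ bar 1 tick 2 v(2, 3): D4 above B3
  -> R3 @ bar 1 tick 3 v(2, 3): D4 above B3
  -> R1 @ bar 2 tick 0 v(0, 3): E3/B3 P5 -> D3/A3 P5 similar
  -> R2 @ bar 2 tick 0 v(0, 1): E3/C4 m6 -> D3/A3 P5 similar
  -> R2 @ bar 2 tick 0 v(1, 3): C4/B3 m2 -> A3/A3 P1 similar
  -> R3 @ bar 2 tick 0 v(2, 3): C4 above A3
  -> R4 @ bar 2 tick 0 v(0, 2): D3/C4 m7 untreated
  -> R3 @ bar 2 tick 1 v(2, 3): C4 above A3
  -> R3 @ bar 2 tick 2 v(2, 3): C4 above A3
  -> R3 @ bar 2 tick 3 v(2, 3): C4 above A3
  -> R1 @ bar 3 tick 0 v(0, 1): D3/A3 P5 -> E3/B3 P5 similar
  -> R1 @ bar 3 tick 0 v(0, 3): D3/A3 P5 -> E3/B3 P5 similar
  -> R1 @ bar 3 tick 0 v(1, 3): A3/A3 P1 -> B3/B3 P1 similar
  -> R3 @ bar 3 tick 0 v(2, 3): G4 above B3
  -> R3 @ bar 3 tick 1 v(2, 3): G4 above B3
  -> R3 @ bar 3 tick 2 v(2, 3): G4 above B3
  -> R3 @ bar 3 tick 3 v(2, 3): G4 above B3
  -> R2 @ bar 4 tick 0 v(0, 2): E3/G4 m3 -> D3/D4 P8 similar
  -> R3 @ bar 4 tick 0 v(2, 3): D4 above C4
  -> R4 @ bar 4 tick 0 v(0, 3): D3/C4 m7 untreated
  -> R7 @ bar 4 tick 0 v(1,): B3->F3 leap 6st
  -> R3 @ bar 4 tick 1 v(2, 3): D4 above C4
  -> R3 @ bar 4 tick 2 v(2, 3): D4 above C4
  -> R3 @ bar 4 tick 3 v(2, 3): D4 above C4
  -> R2 @ bar 5 tick 0 v(0, 3): D3/C4 m7 -> F3/F4 P8 similar
  -> R3 @ bar 5 tick 0 v(2, 3): A4 above F4
  -> R4 @ bar 5 tick 0 v(0, 1): F3/B3 TT untreated
  -> R7 @ bar 5 tick 0 v(1,): F3->B3 leap 6st
  -> R3 @ bar 5 tick 1 v(2, 3): A4 above F4
  -> R3 @ bar 5 tick 2 v(2, 3): A4 above F4
  -> R3 @ bar 5 tick 3 v(2, 3): A4 above F4
  -> R1 @ bar 6 tick 0 v(0, 3): F3/F4 P8 -> E3/E4 P8 similar
  -> R2 @ bar 6 tick 0 v(0, 2): F3/A4 M3 -> E3/E4 P8 similar
  -> R2 @ bar 6 tick 0 v(2, 3): A4/F4 M3 -> E4/E4 P1 similar
  -> R8 @ bar 6 tick 0 v(0, 2): penult P8 not 3rd/6th
  -> R8 @ bar 6 tick 0 v(0, 3): penult P8 not 3rd/6th
  -> R1 @ bar 7 tick 0 v(2, 3): E4/E4 P1 -> A4/A4 P1 similar
  -> R2 @ bar 7 tick 0 v(0, 1): E3/C4 m6 -> F3/F4 P8 similar
  -> R6 @ bar 7 tick 3 v(0, 2): closes on M3
  -> R6 @ bar 7 tick 3 v(0, 3): closes on M3

(0, 0, R5, (0, 2))
(0, 0, R5, (0, 3))
(1, 0, R2, (0, 3))
(1, 0, R3, (2, 3))
(1, 0, R4, (0, 2))
(1, 0, R7, (3,))
(1, 1, R3, (2, 3))
(1, 2, R3, (2, 3))
(1, 3, R3, (2, 3))
(2, 0, R1, (0, 3))
(2, 0, R2, (0, 1))
(2, 0, R2, (1, 3))
(2, 0, R3, (2, 3))
(2, 0, R4, (0, 2))
(2, 1, R3, (2, 3))
(2, 2, R3, (2, 3))
(2, 3, R3, (2, 3))
(3, 0, R1, (0, 1))
(3, 0, R1, (0, 3))
(3, 0, R1, (1, 3))
(3, 0, R3, (2, 3))
(3, 1, R3, (2, 3))
(3, 2, R3, (2, 3))
(3, 3, R3, (2, 3))
(4, 0, R2, (0, 2))
(4, 0, R3, (2, 3))
(4, 0, R4, (0, 3))
(4, 0, R7, (1,))
(4, 1, R3, (2, 3))
(4, 2, R3, (2, 3))
(4, 3, R3, (2, 3))
(5, 0, R2, (0, 3))
(5, 0, R3, (2, 3))
(5, 0, R4, (0, 1))
(5, 0, R7, (1,))
(5, 1, R3, (2, 3))
(5, 2, R3, (2, 3))
(5, 3, R3, (2, 3))
(6, 0, R1, (0, 3))
(6, 0, R2, (0, 2))
(6, 0, R2, (2, 3))
(6, 0, R8, (0, 2))
(6, 0, R8, (0, 3))
(7, 0, R1, (2, 3))
(7, 0, R2, (0, 1))
(7, 3, R6, (0, 2))
(7, 3, R6, (0, 3))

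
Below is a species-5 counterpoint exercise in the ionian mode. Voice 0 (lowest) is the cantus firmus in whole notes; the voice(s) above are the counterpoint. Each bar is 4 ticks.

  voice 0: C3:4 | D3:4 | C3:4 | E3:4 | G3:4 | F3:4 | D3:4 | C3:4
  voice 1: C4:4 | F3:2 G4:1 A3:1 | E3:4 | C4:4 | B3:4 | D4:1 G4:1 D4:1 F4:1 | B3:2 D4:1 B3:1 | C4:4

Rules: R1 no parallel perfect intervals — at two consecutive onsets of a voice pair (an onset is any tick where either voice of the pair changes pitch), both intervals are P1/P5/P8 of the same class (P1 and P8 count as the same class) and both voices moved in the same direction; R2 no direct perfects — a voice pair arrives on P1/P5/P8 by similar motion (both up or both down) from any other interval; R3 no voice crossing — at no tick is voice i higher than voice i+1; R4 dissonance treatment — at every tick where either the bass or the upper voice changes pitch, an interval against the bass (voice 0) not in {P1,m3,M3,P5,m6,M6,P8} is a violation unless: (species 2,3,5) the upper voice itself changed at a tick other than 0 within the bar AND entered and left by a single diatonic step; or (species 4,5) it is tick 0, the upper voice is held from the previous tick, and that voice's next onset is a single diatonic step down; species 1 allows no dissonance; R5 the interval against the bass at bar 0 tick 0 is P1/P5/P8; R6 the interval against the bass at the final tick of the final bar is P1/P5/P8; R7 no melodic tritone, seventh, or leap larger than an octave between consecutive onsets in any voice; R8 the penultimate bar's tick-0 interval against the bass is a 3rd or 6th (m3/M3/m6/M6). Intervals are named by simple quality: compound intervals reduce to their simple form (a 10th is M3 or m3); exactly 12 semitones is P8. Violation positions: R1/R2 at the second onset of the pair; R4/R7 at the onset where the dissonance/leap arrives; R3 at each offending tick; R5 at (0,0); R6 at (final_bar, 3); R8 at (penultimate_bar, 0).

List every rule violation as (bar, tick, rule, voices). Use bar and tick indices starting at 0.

bar 0: v0=C3 v1=C4 downbeat P8
bar 1: v0=D3 v1=F3 downbeat m3
bar 2: v0=C3 v1=E3 downbeat M3
bar 3: v0=E3 v1=C4 downbeat m6
bar 4: v0=G3 v1=B3 downbeat M3
bar 5: v0=F3 v1=D4 downbeat M6
bar 6: v0=D3 v1=B3 downbeat M6
bar 7: v0=C3 v1=C4 downbeat P8
  -> R4 @ bar 1 tick 2 v(0, 1): D3/G4 P4 untreated
  -> R7 @ bar 1 tick 2 v(1,): F3->G4 leap 14st
  -> R7 @ bar 1 tick 3 v(1,): G4->A3 leap 10st
  -> R4 @ bar 5 tick 1 v(0, 1): F3/G4 M2 untreated
  -> R7 @ bar 6 tick 0 v(1,): F4->B3 leap 6st

(1, 2, R4, (0, 1))
(1, 2, R7, (1,))
(1, 3, R7, (1,))
(5, 1, R4, (0, 1))
(6, 0, R7, (1,))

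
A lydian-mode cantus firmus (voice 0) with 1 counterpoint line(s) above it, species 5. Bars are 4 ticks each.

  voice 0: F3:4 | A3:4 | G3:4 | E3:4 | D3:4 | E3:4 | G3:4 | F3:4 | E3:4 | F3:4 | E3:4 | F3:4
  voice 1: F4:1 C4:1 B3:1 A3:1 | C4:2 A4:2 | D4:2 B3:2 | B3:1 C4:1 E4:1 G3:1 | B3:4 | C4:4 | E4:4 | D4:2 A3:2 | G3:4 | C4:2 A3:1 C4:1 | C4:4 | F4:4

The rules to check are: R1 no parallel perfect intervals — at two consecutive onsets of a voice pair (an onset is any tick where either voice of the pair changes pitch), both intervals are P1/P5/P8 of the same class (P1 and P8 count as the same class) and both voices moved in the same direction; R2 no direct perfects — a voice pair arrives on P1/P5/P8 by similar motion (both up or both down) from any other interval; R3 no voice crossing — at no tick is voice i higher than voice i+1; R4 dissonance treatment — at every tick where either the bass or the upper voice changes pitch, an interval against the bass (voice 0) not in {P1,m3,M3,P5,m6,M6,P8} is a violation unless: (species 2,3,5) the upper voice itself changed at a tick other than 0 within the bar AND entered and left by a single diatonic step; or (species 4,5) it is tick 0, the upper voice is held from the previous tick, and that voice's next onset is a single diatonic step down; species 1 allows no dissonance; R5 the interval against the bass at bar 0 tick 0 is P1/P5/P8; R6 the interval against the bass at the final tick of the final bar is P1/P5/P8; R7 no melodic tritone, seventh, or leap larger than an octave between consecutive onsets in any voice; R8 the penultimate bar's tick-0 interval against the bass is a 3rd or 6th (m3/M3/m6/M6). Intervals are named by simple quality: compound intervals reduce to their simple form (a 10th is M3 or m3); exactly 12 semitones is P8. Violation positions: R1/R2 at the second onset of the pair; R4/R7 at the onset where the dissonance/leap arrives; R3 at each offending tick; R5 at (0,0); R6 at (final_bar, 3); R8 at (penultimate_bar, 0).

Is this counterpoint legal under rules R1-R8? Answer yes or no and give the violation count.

No (3 violations)

bar 0: v0=F3 v1=F4 (P8)
bar 1: v0=A3 v1=C4 (m3)
bar 2: v0=G3 v1=D4 (P5)
bar 3: v0=E3 v1=B3 (P5)
bar 4: v0=D3 v1=B3 (M6)
bar 5: v0=E3 v1=C4 (m6)
bar 6: v0=G3 v1=E4 (M6)
bar 7: v0=F3 v1=D4 (M6)
bar 8: v0=E3 v1=G3 (m3)
bar 9: v0=F3 v1=C4 (P5)
bar 10: v0=E3 v1=C4 (m6)
bar 11: v0=F3 v1=F4 (P8)
  R2 @ bar2.0: A3/A4 P8 -> G3/D4 P5 similar
  R2 @ bar9.0: E3/G3 m3 -> F3/C4 P5 similar
  R2 @ bar11.0: E3/C4 m6 -> F3/F4 P8 similar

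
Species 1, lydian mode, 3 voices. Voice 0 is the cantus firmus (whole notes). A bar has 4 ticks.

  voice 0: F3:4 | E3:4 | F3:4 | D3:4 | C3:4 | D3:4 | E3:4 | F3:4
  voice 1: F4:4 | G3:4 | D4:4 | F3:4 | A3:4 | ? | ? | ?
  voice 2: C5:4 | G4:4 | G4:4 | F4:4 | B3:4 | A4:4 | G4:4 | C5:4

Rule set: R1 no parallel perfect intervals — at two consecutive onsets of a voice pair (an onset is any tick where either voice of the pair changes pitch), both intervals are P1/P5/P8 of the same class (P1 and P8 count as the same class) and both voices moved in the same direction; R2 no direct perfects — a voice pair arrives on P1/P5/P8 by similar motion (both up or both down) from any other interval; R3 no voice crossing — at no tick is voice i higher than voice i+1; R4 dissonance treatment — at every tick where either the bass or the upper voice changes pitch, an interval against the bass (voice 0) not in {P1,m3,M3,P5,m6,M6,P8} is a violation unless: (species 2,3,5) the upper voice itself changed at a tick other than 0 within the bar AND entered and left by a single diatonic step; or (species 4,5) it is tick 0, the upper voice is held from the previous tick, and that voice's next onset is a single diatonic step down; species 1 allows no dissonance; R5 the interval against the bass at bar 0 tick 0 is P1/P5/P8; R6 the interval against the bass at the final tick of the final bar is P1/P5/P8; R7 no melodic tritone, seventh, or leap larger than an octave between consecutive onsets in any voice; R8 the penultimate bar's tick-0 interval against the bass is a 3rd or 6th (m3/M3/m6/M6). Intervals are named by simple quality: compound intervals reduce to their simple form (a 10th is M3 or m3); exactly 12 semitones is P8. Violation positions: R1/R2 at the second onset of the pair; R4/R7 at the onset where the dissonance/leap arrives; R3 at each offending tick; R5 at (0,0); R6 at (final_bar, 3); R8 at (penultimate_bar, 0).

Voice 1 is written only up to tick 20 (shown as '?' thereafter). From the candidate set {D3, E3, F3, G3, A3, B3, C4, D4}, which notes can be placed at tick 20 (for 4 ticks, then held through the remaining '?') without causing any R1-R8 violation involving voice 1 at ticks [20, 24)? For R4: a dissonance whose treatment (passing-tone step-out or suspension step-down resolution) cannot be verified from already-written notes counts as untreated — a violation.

{A3, B3, D3, F3}

D3: legal
E3: violates R4
F3: legal
G3: violates R4
A3: legal
B3: legal
C4: violates R4
D4: violates R2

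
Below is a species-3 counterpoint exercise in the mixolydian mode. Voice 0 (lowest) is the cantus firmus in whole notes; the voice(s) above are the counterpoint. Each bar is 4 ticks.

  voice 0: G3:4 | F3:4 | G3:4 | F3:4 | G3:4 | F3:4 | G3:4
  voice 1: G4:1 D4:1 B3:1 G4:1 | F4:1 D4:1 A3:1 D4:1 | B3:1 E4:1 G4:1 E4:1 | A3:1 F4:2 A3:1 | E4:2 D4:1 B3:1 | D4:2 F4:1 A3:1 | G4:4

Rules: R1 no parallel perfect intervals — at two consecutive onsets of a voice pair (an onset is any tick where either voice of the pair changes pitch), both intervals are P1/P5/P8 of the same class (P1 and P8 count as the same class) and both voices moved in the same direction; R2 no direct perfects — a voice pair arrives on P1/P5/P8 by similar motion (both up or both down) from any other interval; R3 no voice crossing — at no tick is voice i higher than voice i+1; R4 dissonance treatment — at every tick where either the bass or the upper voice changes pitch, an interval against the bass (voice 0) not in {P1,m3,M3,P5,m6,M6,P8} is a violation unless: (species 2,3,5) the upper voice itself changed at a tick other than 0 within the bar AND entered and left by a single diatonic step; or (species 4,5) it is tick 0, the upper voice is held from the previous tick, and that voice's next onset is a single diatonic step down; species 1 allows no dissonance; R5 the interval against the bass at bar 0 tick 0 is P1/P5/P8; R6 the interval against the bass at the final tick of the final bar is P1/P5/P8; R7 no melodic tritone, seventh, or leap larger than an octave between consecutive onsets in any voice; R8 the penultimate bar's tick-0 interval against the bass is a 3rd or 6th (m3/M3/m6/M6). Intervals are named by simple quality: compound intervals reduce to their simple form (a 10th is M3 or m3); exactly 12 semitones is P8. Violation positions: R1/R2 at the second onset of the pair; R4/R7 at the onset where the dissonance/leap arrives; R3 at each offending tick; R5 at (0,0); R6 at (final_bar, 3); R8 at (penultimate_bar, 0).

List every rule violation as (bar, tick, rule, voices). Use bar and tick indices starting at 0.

(1, 0, R1, (0, 1))
(6, 0, R2, (0, 1))
(6, 0, R7, (1,))

bar 0: v0=G3 v1=G4 downbeat P8
bar 1: v0=F3 v1=F4 downbeat P8
bar 2: v0=G3 v1=B3 downbeat M3
bar 3: v0=F3 v1=A3 downbeat M3
bar 4: v0=G3 v1=E4 downbeat M6
bar 5: v0=F3 v1=D4 downbeat M6
bar 6: v0=G3 v1=G4 downbeat P8
  -> R1 @ bar 1 tick 0 v(0, 1): G3/G4 P8 -> F3/F4 P8 similar
  -> R2 @ bar 6 tick 0 v(0, 1): F3/A3 M3 -> G3/G4 P8 similar
  -> R7 @ bar 6 tick 0 v(1,): A3->G4 leap 10st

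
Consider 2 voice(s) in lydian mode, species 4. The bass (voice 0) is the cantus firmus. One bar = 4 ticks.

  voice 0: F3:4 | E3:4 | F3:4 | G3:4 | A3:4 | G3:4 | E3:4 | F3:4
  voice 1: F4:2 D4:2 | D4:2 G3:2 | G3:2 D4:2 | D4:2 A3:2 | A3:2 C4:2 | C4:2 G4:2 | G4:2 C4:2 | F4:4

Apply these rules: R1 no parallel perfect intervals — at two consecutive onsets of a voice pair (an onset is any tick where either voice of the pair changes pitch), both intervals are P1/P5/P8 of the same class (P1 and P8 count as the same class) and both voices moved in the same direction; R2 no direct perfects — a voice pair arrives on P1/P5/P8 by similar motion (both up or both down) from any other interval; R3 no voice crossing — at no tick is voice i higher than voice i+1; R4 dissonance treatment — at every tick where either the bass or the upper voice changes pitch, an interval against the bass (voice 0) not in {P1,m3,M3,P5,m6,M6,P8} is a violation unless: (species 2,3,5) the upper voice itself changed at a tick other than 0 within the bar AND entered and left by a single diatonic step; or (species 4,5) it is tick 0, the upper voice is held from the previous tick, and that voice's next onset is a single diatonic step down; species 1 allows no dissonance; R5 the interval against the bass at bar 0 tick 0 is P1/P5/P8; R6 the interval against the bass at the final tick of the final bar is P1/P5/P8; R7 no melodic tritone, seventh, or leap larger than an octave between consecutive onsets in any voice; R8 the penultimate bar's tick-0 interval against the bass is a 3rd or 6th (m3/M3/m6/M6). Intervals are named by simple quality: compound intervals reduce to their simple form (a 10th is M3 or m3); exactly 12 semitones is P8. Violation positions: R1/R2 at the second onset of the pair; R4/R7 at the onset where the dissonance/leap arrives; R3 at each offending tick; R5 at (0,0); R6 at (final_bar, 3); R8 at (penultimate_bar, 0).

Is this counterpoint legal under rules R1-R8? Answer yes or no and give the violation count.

No (5 violations)

bar 0: v0=F3 v1=F4 (P8)
bar 1: v0=E3 v1=D4 (m7)
bar 2: v0=F3 v1=G3 (M2)
bar 3: v0=G3 v1=D4 (P5)
bar 4: v0=A3 v1=A3 (P1)
bar 5: v0=G3 v1=C4 (P4)
bar 6: v0=E3 v1=G4 (m3)
bar 7: v0=F3 v1=F4 (P8)
  R4 @ bar1.0: E3/D4 m7 untreated
  R4 @ bar2.0: F3/G3 M2 untreated
  R4 @ bar3.2: G3/A3 M2 untreated
  R4 @ bar5.0: G3/C4 P4 untreated
  R2 @ bar7.0: E3/C4 m6 -> F3/F4 P8 similar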